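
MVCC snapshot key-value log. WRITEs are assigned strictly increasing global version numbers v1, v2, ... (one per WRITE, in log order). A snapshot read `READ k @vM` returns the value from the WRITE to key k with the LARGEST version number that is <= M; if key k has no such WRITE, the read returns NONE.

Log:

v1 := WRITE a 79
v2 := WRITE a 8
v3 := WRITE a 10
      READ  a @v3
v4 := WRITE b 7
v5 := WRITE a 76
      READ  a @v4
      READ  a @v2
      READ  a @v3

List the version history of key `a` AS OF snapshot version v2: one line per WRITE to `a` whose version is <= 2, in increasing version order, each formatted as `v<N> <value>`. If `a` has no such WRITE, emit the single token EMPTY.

Scan writes for key=a with version <= 2:
  v1 WRITE a 79 -> keep
  v2 WRITE a 8 -> keep
  v3 WRITE a 10 -> drop (> snap)
  v4 WRITE b 7 -> skip
  v5 WRITE a 76 -> drop (> snap)
Collected: [(1, 79), (2, 8)]

Answer: v1 79
v2 8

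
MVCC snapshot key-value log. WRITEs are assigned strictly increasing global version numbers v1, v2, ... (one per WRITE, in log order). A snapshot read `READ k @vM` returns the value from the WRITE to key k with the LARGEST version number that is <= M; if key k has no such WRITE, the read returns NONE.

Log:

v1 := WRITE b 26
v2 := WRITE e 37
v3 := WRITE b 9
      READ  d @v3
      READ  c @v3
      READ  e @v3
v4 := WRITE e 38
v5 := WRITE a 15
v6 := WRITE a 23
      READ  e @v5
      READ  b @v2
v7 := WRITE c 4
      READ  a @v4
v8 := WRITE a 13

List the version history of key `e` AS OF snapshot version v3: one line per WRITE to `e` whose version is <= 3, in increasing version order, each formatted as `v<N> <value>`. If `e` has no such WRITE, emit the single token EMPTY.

Answer: v2 37

Derivation:
Scan writes for key=e with version <= 3:
  v1 WRITE b 26 -> skip
  v2 WRITE e 37 -> keep
  v3 WRITE b 9 -> skip
  v4 WRITE e 38 -> drop (> snap)
  v5 WRITE a 15 -> skip
  v6 WRITE a 23 -> skip
  v7 WRITE c 4 -> skip
  v8 WRITE a 13 -> skip
Collected: [(2, 37)]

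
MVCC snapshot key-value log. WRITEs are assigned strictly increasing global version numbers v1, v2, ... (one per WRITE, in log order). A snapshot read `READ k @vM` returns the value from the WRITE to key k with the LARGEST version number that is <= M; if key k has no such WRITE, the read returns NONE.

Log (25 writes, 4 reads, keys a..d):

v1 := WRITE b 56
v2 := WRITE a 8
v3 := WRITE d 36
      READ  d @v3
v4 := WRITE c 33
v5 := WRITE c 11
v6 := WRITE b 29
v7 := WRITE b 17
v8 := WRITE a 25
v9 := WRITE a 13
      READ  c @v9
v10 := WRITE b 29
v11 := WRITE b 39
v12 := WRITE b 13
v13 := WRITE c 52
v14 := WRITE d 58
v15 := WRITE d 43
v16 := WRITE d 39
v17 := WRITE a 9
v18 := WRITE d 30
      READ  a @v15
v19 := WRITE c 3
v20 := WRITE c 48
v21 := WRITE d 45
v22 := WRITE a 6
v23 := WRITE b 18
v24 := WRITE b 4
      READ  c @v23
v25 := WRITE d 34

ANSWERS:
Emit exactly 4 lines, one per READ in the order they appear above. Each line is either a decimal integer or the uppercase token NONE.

v1: WRITE b=56  (b history now [(1, 56)])
v2: WRITE a=8  (a history now [(2, 8)])
v3: WRITE d=36  (d history now [(3, 36)])
READ d @v3: history=[(3, 36)] -> pick v3 -> 36
v4: WRITE c=33  (c history now [(4, 33)])
v5: WRITE c=11  (c history now [(4, 33), (5, 11)])
v6: WRITE b=29  (b history now [(1, 56), (6, 29)])
v7: WRITE b=17  (b history now [(1, 56), (6, 29), (7, 17)])
v8: WRITE a=25  (a history now [(2, 8), (8, 25)])
v9: WRITE a=13  (a history now [(2, 8), (8, 25), (9, 13)])
READ c @v9: history=[(4, 33), (5, 11)] -> pick v5 -> 11
v10: WRITE b=29  (b history now [(1, 56), (6, 29), (7, 17), (10, 29)])
v11: WRITE b=39  (b history now [(1, 56), (6, 29), (7, 17), (10, 29), (11, 39)])
v12: WRITE b=13  (b history now [(1, 56), (6, 29), (7, 17), (10, 29), (11, 39), (12, 13)])
v13: WRITE c=52  (c history now [(4, 33), (5, 11), (13, 52)])
v14: WRITE d=58  (d history now [(3, 36), (14, 58)])
v15: WRITE d=43  (d history now [(3, 36), (14, 58), (15, 43)])
v16: WRITE d=39  (d history now [(3, 36), (14, 58), (15, 43), (16, 39)])
v17: WRITE a=9  (a history now [(2, 8), (8, 25), (9, 13), (17, 9)])
v18: WRITE d=30  (d history now [(3, 36), (14, 58), (15, 43), (16, 39), (18, 30)])
READ a @v15: history=[(2, 8), (8, 25), (9, 13), (17, 9)] -> pick v9 -> 13
v19: WRITE c=3  (c history now [(4, 33), (5, 11), (13, 52), (19, 3)])
v20: WRITE c=48  (c history now [(4, 33), (5, 11), (13, 52), (19, 3), (20, 48)])
v21: WRITE d=45  (d history now [(3, 36), (14, 58), (15, 43), (16, 39), (18, 30), (21, 45)])
v22: WRITE a=6  (a history now [(2, 8), (8, 25), (9, 13), (17, 9), (22, 6)])
v23: WRITE b=18  (b history now [(1, 56), (6, 29), (7, 17), (10, 29), (11, 39), (12, 13), (23, 18)])
v24: WRITE b=4  (b history now [(1, 56), (6, 29), (7, 17), (10, 29), (11, 39), (12, 13), (23, 18), (24, 4)])
READ c @v23: history=[(4, 33), (5, 11), (13, 52), (19, 3), (20, 48)] -> pick v20 -> 48
v25: WRITE d=34  (d history now [(3, 36), (14, 58), (15, 43), (16, 39), (18, 30), (21, 45), (25, 34)])

Answer: 36
11
13
48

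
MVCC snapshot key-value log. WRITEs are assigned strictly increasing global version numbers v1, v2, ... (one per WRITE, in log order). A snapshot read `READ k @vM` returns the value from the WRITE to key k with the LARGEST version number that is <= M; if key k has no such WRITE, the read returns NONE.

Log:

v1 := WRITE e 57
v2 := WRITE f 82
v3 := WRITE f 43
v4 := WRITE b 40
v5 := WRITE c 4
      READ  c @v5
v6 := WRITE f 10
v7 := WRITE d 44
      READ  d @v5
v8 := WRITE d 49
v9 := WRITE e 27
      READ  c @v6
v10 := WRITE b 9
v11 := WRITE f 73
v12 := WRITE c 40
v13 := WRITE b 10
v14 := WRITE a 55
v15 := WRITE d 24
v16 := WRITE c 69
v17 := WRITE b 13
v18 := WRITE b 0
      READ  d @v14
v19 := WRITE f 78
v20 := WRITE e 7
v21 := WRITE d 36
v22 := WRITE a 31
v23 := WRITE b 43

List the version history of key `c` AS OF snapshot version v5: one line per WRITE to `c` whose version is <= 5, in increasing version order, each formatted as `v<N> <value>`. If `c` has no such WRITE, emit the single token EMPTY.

Answer: v5 4

Derivation:
Scan writes for key=c with version <= 5:
  v1 WRITE e 57 -> skip
  v2 WRITE f 82 -> skip
  v3 WRITE f 43 -> skip
  v4 WRITE b 40 -> skip
  v5 WRITE c 4 -> keep
  v6 WRITE f 10 -> skip
  v7 WRITE d 44 -> skip
  v8 WRITE d 49 -> skip
  v9 WRITE e 27 -> skip
  v10 WRITE b 9 -> skip
  v11 WRITE f 73 -> skip
  v12 WRITE c 40 -> drop (> snap)
  v13 WRITE b 10 -> skip
  v14 WRITE a 55 -> skip
  v15 WRITE d 24 -> skip
  v16 WRITE c 69 -> drop (> snap)
  v17 WRITE b 13 -> skip
  v18 WRITE b 0 -> skip
  v19 WRITE f 78 -> skip
  v20 WRITE e 7 -> skip
  v21 WRITE d 36 -> skip
  v22 WRITE a 31 -> skip
  v23 WRITE b 43 -> skip
Collected: [(5, 4)]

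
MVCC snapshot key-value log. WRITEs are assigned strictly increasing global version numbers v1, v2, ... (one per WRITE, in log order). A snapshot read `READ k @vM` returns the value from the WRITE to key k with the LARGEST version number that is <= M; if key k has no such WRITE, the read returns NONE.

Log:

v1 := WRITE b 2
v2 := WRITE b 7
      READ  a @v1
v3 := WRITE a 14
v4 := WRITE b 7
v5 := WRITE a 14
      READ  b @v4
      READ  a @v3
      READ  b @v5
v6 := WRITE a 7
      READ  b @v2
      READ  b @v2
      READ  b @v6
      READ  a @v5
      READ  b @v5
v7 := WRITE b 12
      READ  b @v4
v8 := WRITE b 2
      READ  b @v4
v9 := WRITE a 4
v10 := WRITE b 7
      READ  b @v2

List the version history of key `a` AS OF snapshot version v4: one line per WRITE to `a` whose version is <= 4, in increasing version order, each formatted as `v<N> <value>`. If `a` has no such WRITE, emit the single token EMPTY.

Scan writes for key=a with version <= 4:
  v1 WRITE b 2 -> skip
  v2 WRITE b 7 -> skip
  v3 WRITE a 14 -> keep
  v4 WRITE b 7 -> skip
  v5 WRITE a 14 -> drop (> snap)
  v6 WRITE a 7 -> drop (> snap)
  v7 WRITE b 12 -> skip
  v8 WRITE b 2 -> skip
  v9 WRITE a 4 -> drop (> snap)
  v10 WRITE b 7 -> skip
Collected: [(3, 14)]

Answer: v3 14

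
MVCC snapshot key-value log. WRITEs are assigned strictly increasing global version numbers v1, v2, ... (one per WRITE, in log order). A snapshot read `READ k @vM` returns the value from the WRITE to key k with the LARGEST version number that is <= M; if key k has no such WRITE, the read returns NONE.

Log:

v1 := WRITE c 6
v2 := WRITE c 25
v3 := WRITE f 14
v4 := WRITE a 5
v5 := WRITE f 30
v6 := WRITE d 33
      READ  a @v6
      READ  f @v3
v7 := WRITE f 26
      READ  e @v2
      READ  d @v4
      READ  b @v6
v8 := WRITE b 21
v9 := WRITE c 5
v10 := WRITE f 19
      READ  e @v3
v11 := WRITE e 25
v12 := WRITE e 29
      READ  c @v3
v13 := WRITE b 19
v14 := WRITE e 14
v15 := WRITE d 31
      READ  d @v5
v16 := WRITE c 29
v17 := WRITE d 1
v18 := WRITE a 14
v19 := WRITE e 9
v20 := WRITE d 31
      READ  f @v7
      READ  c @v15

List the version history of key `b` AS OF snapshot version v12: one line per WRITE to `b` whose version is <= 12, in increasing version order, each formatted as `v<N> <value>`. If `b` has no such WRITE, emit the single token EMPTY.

Scan writes for key=b with version <= 12:
  v1 WRITE c 6 -> skip
  v2 WRITE c 25 -> skip
  v3 WRITE f 14 -> skip
  v4 WRITE a 5 -> skip
  v5 WRITE f 30 -> skip
  v6 WRITE d 33 -> skip
  v7 WRITE f 26 -> skip
  v8 WRITE b 21 -> keep
  v9 WRITE c 5 -> skip
  v10 WRITE f 19 -> skip
  v11 WRITE e 25 -> skip
  v12 WRITE e 29 -> skip
  v13 WRITE b 19 -> drop (> snap)
  v14 WRITE e 14 -> skip
  v15 WRITE d 31 -> skip
  v16 WRITE c 29 -> skip
  v17 WRITE d 1 -> skip
  v18 WRITE a 14 -> skip
  v19 WRITE e 9 -> skip
  v20 WRITE d 31 -> skip
Collected: [(8, 21)]

Answer: v8 21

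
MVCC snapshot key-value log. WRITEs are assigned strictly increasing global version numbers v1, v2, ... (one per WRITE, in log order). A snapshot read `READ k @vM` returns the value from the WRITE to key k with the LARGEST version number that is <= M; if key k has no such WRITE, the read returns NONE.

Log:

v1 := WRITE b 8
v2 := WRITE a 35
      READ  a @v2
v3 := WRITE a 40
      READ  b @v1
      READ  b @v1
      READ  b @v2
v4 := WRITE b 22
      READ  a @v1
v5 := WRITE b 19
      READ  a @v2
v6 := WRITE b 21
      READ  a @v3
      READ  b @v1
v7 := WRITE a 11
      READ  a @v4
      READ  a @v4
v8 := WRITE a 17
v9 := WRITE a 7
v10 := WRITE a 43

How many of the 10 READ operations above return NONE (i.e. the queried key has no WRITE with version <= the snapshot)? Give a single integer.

Answer: 1

Derivation:
v1: WRITE b=8  (b history now [(1, 8)])
v2: WRITE a=35  (a history now [(2, 35)])
READ a @v2: history=[(2, 35)] -> pick v2 -> 35
v3: WRITE a=40  (a history now [(2, 35), (3, 40)])
READ b @v1: history=[(1, 8)] -> pick v1 -> 8
READ b @v1: history=[(1, 8)] -> pick v1 -> 8
READ b @v2: history=[(1, 8)] -> pick v1 -> 8
v4: WRITE b=22  (b history now [(1, 8), (4, 22)])
READ a @v1: history=[(2, 35), (3, 40)] -> no version <= 1 -> NONE
v5: WRITE b=19  (b history now [(1, 8), (4, 22), (5, 19)])
READ a @v2: history=[(2, 35), (3, 40)] -> pick v2 -> 35
v6: WRITE b=21  (b history now [(1, 8), (4, 22), (5, 19), (6, 21)])
READ a @v3: history=[(2, 35), (3, 40)] -> pick v3 -> 40
READ b @v1: history=[(1, 8), (4, 22), (5, 19), (6, 21)] -> pick v1 -> 8
v7: WRITE a=11  (a history now [(2, 35), (3, 40), (7, 11)])
READ a @v4: history=[(2, 35), (3, 40), (7, 11)] -> pick v3 -> 40
READ a @v4: history=[(2, 35), (3, 40), (7, 11)] -> pick v3 -> 40
v8: WRITE a=17  (a history now [(2, 35), (3, 40), (7, 11), (8, 17)])
v9: WRITE a=7  (a history now [(2, 35), (3, 40), (7, 11), (8, 17), (9, 7)])
v10: WRITE a=43  (a history now [(2, 35), (3, 40), (7, 11), (8, 17), (9, 7), (10, 43)])
Read results in order: ['35', '8', '8', '8', 'NONE', '35', '40', '8', '40', '40']
NONE count = 1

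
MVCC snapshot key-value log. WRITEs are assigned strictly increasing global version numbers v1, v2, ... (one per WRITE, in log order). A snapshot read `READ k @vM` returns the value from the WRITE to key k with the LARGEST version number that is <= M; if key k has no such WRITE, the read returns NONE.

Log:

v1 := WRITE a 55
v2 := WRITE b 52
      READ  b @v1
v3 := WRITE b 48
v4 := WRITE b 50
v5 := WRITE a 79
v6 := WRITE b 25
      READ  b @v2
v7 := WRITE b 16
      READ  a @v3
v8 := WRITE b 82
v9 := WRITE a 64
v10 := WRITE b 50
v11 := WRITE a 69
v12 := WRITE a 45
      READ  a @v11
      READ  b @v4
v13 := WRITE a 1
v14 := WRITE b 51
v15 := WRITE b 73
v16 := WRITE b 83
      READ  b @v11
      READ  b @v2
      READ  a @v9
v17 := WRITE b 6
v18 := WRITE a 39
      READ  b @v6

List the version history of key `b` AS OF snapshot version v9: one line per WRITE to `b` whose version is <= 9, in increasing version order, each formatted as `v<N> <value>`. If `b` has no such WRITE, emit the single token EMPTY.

Answer: v2 52
v3 48
v4 50
v6 25
v7 16
v8 82

Derivation:
Scan writes for key=b with version <= 9:
  v1 WRITE a 55 -> skip
  v2 WRITE b 52 -> keep
  v3 WRITE b 48 -> keep
  v4 WRITE b 50 -> keep
  v5 WRITE a 79 -> skip
  v6 WRITE b 25 -> keep
  v7 WRITE b 16 -> keep
  v8 WRITE b 82 -> keep
  v9 WRITE a 64 -> skip
  v10 WRITE b 50 -> drop (> snap)
  v11 WRITE a 69 -> skip
  v12 WRITE a 45 -> skip
  v13 WRITE a 1 -> skip
  v14 WRITE b 51 -> drop (> snap)
  v15 WRITE b 73 -> drop (> snap)
  v16 WRITE b 83 -> drop (> snap)
  v17 WRITE b 6 -> drop (> snap)
  v18 WRITE a 39 -> skip
Collected: [(2, 52), (3, 48), (4, 50), (6, 25), (7, 16), (8, 82)]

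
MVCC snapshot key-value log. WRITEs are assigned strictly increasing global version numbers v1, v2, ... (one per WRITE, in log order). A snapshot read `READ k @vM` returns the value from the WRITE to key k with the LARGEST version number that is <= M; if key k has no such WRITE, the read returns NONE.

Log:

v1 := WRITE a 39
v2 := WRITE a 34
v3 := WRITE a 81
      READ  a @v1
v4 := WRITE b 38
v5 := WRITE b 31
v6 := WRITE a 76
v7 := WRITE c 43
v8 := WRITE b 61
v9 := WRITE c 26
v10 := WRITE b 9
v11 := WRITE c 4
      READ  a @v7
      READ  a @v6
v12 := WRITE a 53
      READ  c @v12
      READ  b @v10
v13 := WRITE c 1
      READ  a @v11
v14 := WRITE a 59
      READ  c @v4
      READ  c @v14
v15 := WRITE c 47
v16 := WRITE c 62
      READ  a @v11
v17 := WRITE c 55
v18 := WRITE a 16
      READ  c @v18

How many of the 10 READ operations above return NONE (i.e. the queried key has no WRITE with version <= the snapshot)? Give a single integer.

Answer: 1

Derivation:
v1: WRITE a=39  (a history now [(1, 39)])
v2: WRITE a=34  (a history now [(1, 39), (2, 34)])
v3: WRITE a=81  (a history now [(1, 39), (2, 34), (3, 81)])
READ a @v1: history=[(1, 39), (2, 34), (3, 81)] -> pick v1 -> 39
v4: WRITE b=38  (b history now [(4, 38)])
v5: WRITE b=31  (b history now [(4, 38), (5, 31)])
v6: WRITE a=76  (a history now [(1, 39), (2, 34), (3, 81), (6, 76)])
v7: WRITE c=43  (c history now [(7, 43)])
v8: WRITE b=61  (b history now [(4, 38), (5, 31), (8, 61)])
v9: WRITE c=26  (c history now [(7, 43), (9, 26)])
v10: WRITE b=9  (b history now [(4, 38), (5, 31), (8, 61), (10, 9)])
v11: WRITE c=4  (c history now [(7, 43), (9, 26), (11, 4)])
READ a @v7: history=[(1, 39), (2, 34), (3, 81), (6, 76)] -> pick v6 -> 76
READ a @v6: history=[(1, 39), (2, 34), (3, 81), (6, 76)] -> pick v6 -> 76
v12: WRITE a=53  (a history now [(1, 39), (2, 34), (3, 81), (6, 76), (12, 53)])
READ c @v12: history=[(7, 43), (9, 26), (11, 4)] -> pick v11 -> 4
READ b @v10: history=[(4, 38), (5, 31), (8, 61), (10, 9)] -> pick v10 -> 9
v13: WRITE c=1  (c history now [(7, 43), (9, 26), (11, 4), (13, 1)])
READ a @v11: history=[(1, 39), (2, 34), (3, 81), (6, 76), (12, 53)] -> pick v6 -> 76
v14: WRITE a=59  (a history now [(1, 39), (2, 34), (3, 81), (6, 76), (12, 53), (14, 59)])
READ c @v4: history=[(7, 43), (9, 26), (11, 4), (13, 1)] -> no version <= 4 -> NONE
READ c @v14: history=[(7, 43), (9, 26), (11, 4), (13, 1)] -> pick v13 -> 1
v15: WRITE c=47  (c history now [(7, 43), (9, 26), (11, 4), (13, 1), (15, 47)])
v16: WRITE c=62  (c history now [(7, 43), (9, 26), (11, 4), (13, 1), (15, 47), (16, 62)])
READ a @v11: history=[(1, 39), (2, 34), (3, 81), (6, 76), (12, 53), (14, 59)] -> pick v6 -> 76
v17: WRITE c=55  (c history now [(7, 43), (9, 26), (11, 4), (13, 1), (15, 47), (16, 62), (17, 55)])
v18: WRITE a=16  (a history now [(1, 39), (2, 34), (3, 81), (6, 76), (12, 53), (14, 59), (18, 16)])
READ c @v18: history=[(7, 43), (9, 26), (11, 4), (13, 1), (15, 47), (16, 62), (17, 55)] -> pick v17 -> 55
Read results in order: ['39', '76', '76', '4', '9', '76', 'NONE', '1', '76', '55']
NONE count = 1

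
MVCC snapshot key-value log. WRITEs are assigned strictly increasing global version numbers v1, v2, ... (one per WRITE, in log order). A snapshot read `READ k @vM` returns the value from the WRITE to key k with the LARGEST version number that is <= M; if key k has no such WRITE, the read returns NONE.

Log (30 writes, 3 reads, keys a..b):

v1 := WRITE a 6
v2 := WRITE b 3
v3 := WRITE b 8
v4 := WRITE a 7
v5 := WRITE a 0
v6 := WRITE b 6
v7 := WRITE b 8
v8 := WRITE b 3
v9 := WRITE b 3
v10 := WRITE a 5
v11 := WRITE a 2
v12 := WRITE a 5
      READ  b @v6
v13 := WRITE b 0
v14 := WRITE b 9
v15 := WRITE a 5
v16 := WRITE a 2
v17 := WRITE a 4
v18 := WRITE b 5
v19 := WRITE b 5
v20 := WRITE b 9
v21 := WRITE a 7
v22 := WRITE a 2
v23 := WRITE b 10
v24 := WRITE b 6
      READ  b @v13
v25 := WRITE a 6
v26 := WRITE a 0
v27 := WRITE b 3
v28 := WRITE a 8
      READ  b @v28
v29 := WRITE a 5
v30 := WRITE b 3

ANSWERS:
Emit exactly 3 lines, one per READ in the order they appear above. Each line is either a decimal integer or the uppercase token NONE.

Answer: 6
0
3

Derivation:
v1: WRITE a=6  (a history now [(1, 6)])
v2: WRITE b=3  (b history now [(2, 3)])
v3: WRITE b=8  (b history now [(2, 3), (3, 8)])
v4: WRITE a=7  (a history now [(1, 6), (4, 7)])
v5: WRITE a=0  (a history now [(1, 6), (4, 7), (5, 0)])
v6: WRITE b=6  (b history now [(2, 3), (3, 8), (6, 6)])
v7: WRITE b=8  (b history now [(2, 3), (3, 8), (6, 6), (7, 8)])
v8: WRITE b=3  (b history now [(2, 3), (3, 8), (6, 6), (7, 8), (8, 3)])
v9: WRITE b=3  (b history now [(2, 3), (3, 8), (6, 6), (7, 8), (8, 3), (9, 3)])
v10: WRITE a=5  (a history now [(1, 6), (4, 7), (5, 0), (10, 5)])
v11: WRITE a=2  (a history now [(1, 6), (4, 7), (5, 0), (10, 5), (11, 2)])
v12: WRITE a=5  (a history now [(1, 6), (4, 7), (5, 0), (10, 5), (11, 2), (12, 5)])
READ b @v6: history=[(2, 3), (3, 8), (6, 6), (7, 8), (8, 3), (9, 3)] -> pick v6 -> 6
v13: WRITE b=0  (b history now [(2, 3), (3, 8), (6, 6), (7, 8), (8, 3), (9, 3), (13, 0)])
v14: WRITE b=9  (b history now [(2, 3), (3, 8), (6, 6), (7, 8), (8, 3), (9, 3), (13, 0), (14, 9)])
v15: WRITE a=5  (a history now [(1, 6), (4, 7), (5, 0), (10, 5), (11, 2), (12, 5), (15, 5)])
v16: WRITE a=2  (a history now [(1, 6), (4, 7), (5, 0), (10, 5), (11, 2), (12, 5), (15, 5), (16, 2)])
v17: WRITE a=4  (a history now [(1, 6), (4, 7), (5, 0), (10, 5), (11, 2), (12, 5), (15, 5), (16, 2), (17, 4)])
v18: WRITE b=5  (b history now [(2, 3), (3, 8), (6, 6), (7, 8), (8, 3), (9, 3), (13, 0), (14, 9), (18, 5)])
v19: WRITE b=5  (b history now [(2, 3), (3, 8), (6, 6), (7, 8), (8, 3), (9, 3), (13, 0), (14, 9), (18, 5), (19, 5)])
v20: WRITE b=9  (b history now [(2, 3), (3, 8), (6, 6), (7, 8), (8, 3), (9, 3), (13, 0), (14, 9), (18, 5), (19, 5), (20, 9)])
v21: WRITE a=7  (a history now [(1, 6), (4, 7), (5, 0), (10, 5), (11, 2), (12, 5), (15, 5), (16, 2), (17, 4), (21, 7)])
v22: WRITE a=2  (a history now [(1, 6), (4, 7), (5, 0), (10, 5), (11, 2), (12, 5), (15, 5), (16, 2), (17, 4), (21, 7), (22, 2)])
v23: WRITE b=10  (b history now [(2, 3), (3, 8), (6, 6), (7, 8), (8, 3), (9, 3), (13, 0), (14, 9), (18, 5), (19, 5), (20, 9), (23, 10)])
v24: WRITE b=6  (b history now [(2, 3), (3, 8), (6, 6), (7, 8), (8, 3), (9, 3), (13, 0), (14, 9), (18, 5), (19, 5), (20, 9), (23, 10), (24, 6)])
READ b @v13: history=[(2, 3), (3, 8), (6, 6), (7, 8), (8, 3), (9, 3), (13, 0), (14, 9), (18, 5), (19, 5), (20, 9), (23, 10), (24, 6)] -> pick v13 -> 0
v25: WRITE a=6  (a history now [(1, 6), (4, 7), (5, 0), (10, 5), (11, 2), (12, 5), (15, 5), (16, 2), (17, 4), (21, 7), (22, 2), (25, 6)])
v26: WRITE a=0  (a history now [(1, 6), (4, 7), (5, 0), (10, 5), (11, 2), (12, 5), (15, 5), (16, 2), (17, 4), (21, 7), (22, 2), (25, 6), (26, 0)])
v27: WRITE b=3  (b history now [(2, 3), (3, 8), (6, 6), (7, 8), (8, 3), (9, 3), (13, 0), (14, 9), (18, 5), (19, 5), (20, 9), (23, 10), (24, 6), (27, 3)])
v28: WRITE a=8  (a history now [(1, 6), (4, 7), (5, 0), (10, 5), (11, 2), (12, 5), (15, 5), (16, 2), (17, 4), (21, 7), (22, 2), (25, 6), (26, 0), (28, 8)])
READ b @v28: history=[(2, 3), (3, 8), (6, 6), (7, 8), (8, 3), (9, 3), (13, 0), (14, 9), (18, 5), (19, 5), (20, 9), (23, 10), (24, 6), (27, 3)] -> pick v27 -> 3
v29: WRITE a=5  (a history now [(1, 6), (4, 7), (5, 0), (10, 5), (11, 2), (12, 5), (15, 5), (16, 2), (17, 4), (21, 7), (22, 2), (25, 6), (26, 0), (28, 8), (29, 5)])
v30: WRITE b=3  (b history now [(2, 3), (3, 8), (6, 6), (7, 8), (8, 3), (9, 3), (13, 0), (14, 9), (18, 5), (19, 5), (20, 9), (23, 10), (24, 6), (27, 3), (30, 3)])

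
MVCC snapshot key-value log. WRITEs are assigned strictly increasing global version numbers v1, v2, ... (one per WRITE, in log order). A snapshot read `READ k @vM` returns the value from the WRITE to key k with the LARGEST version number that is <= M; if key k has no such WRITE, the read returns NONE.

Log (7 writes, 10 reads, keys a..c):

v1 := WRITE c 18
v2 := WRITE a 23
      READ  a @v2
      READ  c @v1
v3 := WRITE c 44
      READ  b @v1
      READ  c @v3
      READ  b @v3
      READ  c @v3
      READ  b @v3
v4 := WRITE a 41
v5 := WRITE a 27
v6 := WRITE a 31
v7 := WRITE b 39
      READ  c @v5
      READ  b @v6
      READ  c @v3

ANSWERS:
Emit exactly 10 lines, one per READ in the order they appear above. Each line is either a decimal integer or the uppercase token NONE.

Answer: 23
18
NONE
44
NONE
44
NONE
44
NONE
44

Derivation:
v1: WRITE c=18  (c history now [(1, 18)])
v2: WRITE a=23  (a history now [(2, 23)])
READ a @v2: history=[(2, 23)] -> pick v2 -> 23
READ c @v1: history=[(1, 18)] -> pick v1 -> 18
v3: WRITE c=44  (c history now [(1, 18), (3, 44)])
READ b @v1: history=[] -> no version <= 1 -> NONE
READ c @v3: history=[(1, 18), (3, 44)] -> pick v3 -> 44
READ b @v3: history=[] -> no version <= 3 -> NONE
READ c @v3: history=[(1, 18), (3, 44)] -> pick v3 -> 44
READ b @v3: history=[] -> no version <= 3 -> NONE
v4: WRITE a=41  (a history now [(2, 23), (4, 41)])
v5: WRITE a=27  (a history now [(2, 23), (4, 41), (5, 27)])
v6: WRITE a=31  (a history now [(2, 23), (4, 41), (5, 27), (6, 31)])
v7: WRITE b=39  (b history now [(7, 39)])
READ c @v5: history=[(1, 18), (3, 44)] -> pick v3 -> 44
READ b @v6: history=[(7, 39)] -> no version <= 6 -> NONE
READ c @v3: history=[(1, 18), (3, 44)] -> pick v3 -> 44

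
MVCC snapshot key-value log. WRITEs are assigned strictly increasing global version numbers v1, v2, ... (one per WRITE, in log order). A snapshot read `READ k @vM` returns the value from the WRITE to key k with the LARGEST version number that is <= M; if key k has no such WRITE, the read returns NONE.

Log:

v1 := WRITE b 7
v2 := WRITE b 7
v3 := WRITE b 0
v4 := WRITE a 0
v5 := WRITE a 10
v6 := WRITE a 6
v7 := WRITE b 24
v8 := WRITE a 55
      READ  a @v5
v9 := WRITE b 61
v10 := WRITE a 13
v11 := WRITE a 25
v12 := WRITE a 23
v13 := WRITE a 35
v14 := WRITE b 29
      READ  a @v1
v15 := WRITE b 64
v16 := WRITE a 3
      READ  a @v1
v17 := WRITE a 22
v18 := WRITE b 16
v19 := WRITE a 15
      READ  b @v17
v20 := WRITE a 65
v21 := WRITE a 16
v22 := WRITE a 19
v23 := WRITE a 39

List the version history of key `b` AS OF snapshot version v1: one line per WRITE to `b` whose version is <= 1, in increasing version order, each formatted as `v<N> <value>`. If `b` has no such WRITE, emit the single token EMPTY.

Scan writes for key=b with version <= 1:
  v1 WRITE b 7 -> keep
  v2 WRITE b 7 -> drop (> snap)
  v3 WRITE b 0 -> drop (> snap)
  v4 WRITE a 0 -> skip
  v5 WRITE a 10 -> skip
  v6 WRITE a 6 -> skip
  v7 WRITE b 24 -> drop (> snap)
  v8 WRITE a 55 -> skip
  v9 WRITE b 61 -> drop (> snap)
  v10 WRITE a 13 -> skip
  v11 WRITE a 25 -> skip
  v12 WRITE a 23 -> skip
  v13 WRITE a 35 -> skip
  v14 WRITE b 29 -> drop (> snap)
  v15 WRITE b 64 -> drop (> snap)
  v16 WRITE a 3 -> skip
  v17 WRITE a 22 -> skip
  v18 WRITE b 16 -> drop (> snap)
  v19 WRITE a 15 -> skip
  v20 WRITE a 65 -> skip
  v21 WRITE a 16 -> skip
  v22 WRITE a 19 -> skip
  v23 WRITE a 39 -> skip
Collected: [(1, 7)]

Answer: v1 7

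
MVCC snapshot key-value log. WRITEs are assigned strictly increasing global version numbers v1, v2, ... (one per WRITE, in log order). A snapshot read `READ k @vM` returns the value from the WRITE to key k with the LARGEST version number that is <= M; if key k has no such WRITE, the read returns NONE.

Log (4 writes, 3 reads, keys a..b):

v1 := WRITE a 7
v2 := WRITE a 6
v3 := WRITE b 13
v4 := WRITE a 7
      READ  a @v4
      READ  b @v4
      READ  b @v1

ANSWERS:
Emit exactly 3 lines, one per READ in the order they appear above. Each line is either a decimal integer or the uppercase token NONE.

Answer: 7
13
NONE

Derivation:
v1: WRITE a=7  (a history now [(1, 7)])
v2: WRITE a=6  (a history now [(1, 7), (2, 6)])
v3: WRITE b=13  (b history now [(3, 13)])
v4: WRITE a=7  (a history now [(1, 7), (2, 6), (4, 7)])
READ a @v4: history=[(1, 7), (2, 6), (4, 7)] -> pick v4 -> 7
READ b @v4: history=[(3, 13)] -> pick v3 -> 13
READ b @v1: history=[(3, 13)] -> no version <= 1 -> NONE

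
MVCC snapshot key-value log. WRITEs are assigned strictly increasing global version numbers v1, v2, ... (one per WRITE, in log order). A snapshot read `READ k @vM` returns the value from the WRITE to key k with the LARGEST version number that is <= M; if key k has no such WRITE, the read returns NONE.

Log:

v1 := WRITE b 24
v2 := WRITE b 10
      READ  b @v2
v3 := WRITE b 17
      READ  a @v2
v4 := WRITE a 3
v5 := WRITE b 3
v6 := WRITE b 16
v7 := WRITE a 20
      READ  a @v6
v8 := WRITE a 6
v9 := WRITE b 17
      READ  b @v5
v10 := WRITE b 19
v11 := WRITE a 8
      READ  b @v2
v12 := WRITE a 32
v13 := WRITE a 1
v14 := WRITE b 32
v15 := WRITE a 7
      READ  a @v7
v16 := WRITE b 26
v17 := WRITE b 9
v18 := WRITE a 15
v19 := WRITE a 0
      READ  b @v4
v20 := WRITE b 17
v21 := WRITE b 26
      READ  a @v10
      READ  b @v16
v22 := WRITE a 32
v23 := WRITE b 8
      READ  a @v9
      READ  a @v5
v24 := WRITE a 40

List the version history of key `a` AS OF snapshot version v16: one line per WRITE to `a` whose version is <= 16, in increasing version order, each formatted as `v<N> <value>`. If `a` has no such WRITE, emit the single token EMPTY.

Answer: v4 3
v7 20
v8 6
v11 8
v12 32
v13 1
v15 7

Derivation:
Scan writes for key=a with version <= 16:
  v1 WRITE b 24 -> skip
  v2 WRITE b 10 -> skip
  v3 WRITE b 17 -> skip
  v4 WRITE a 3 -> keep
  v5 WRITE b 3 -> skip
  v6 WRITE b 16 -> skip
  v7 WRITE a 20 -> keep
  v8 WRITE a 6 -> keep
  v9 WRITE b 17 -> skip
  v10 WRITE b 19 -> skip
  v11 WRITE a 8 -> keep
  v12 WRITE a 32 -> keep
  v13 WRITE a 1 -> keep
  v14 WRITE b 32 -> skip
  v15 WRITE a 7 -> keep
  v16 WRITE b 26 -> skip
  v17 WRITE b 9 -> skip
  v18 WRITE a 15 -> drop (> snap)
  v19 WRITE a 0 -> drop (> snap)
  v20 WRITE b 17 -> skip
  v21 WRITE b 26 -> skip
  v22 WRITE a 32 -> drop (> snap)
  v23 WRITE b 8 -> skip
  v24 WRITE a 40 -> drop (> snap)
Collected: [(4, 3), (7, 20), (8, 6), (11, 8), (12, 32), (13, 1), (15, 7)]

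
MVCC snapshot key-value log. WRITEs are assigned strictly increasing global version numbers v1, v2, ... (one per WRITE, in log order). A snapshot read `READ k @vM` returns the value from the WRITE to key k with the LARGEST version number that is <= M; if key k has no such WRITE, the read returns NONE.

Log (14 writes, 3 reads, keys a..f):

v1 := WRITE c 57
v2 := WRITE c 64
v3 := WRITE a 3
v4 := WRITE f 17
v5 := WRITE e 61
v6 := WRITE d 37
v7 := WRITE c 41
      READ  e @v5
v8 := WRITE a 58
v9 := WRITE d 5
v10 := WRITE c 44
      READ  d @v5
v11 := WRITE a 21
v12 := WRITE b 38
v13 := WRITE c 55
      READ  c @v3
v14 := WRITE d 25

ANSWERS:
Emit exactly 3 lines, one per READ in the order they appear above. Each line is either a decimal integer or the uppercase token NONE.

Answer: 61
NONE
64

Derivation:
v1: WRITE c=57  (c history now [(1, 57)])
v2: WRITE c=64  (c history now [(1, 57), (2, 64)])
v3: WRITE a=3  (a history now [(3, 3)])
v4: WRITE f=17  (f history now [(4, 17)])
v5: WRITE e=61  (e history now [(5, 61)])
v6: WRITE d=37  (d history now [(6, 37)])
v7: WRITE c=41  (c history now [(1, 57), (2, 64), (7, 41)])
READ e @v5: history=[(5, 61)] -> pick v5 -> 61
v8: WRITE a=58  (a history now [(3, 3), (8, 58)])
v9: WRITE d=5  (d history now [(6, 37), (9, 5)])
v10: WRITE c=44  (c history now [(1, 57), (2, 64), (7, 41), (10, 44)])
READ d @v5: history=[(6, 37), (9, 5)] -> no version <= 5 -> NONE
v11: WRITE a=21  (a history now [(3, 3), (8, 58), (11, 21)])
v12: WRITE b=38  (b history now [(12, 38)])
v13: WRITE c=55  (c history now [(1, 57), (2, 64), (7, 41), (10, 44), (13, 55)])
READ c @v3: history=[(1, 57), (2, 64), (7, 41), (10, 44), (13, 55)] -> pick v2 -> 64
v14: WRITE d=25  (d history now [(6, 37), (9, 5), (14, 25)])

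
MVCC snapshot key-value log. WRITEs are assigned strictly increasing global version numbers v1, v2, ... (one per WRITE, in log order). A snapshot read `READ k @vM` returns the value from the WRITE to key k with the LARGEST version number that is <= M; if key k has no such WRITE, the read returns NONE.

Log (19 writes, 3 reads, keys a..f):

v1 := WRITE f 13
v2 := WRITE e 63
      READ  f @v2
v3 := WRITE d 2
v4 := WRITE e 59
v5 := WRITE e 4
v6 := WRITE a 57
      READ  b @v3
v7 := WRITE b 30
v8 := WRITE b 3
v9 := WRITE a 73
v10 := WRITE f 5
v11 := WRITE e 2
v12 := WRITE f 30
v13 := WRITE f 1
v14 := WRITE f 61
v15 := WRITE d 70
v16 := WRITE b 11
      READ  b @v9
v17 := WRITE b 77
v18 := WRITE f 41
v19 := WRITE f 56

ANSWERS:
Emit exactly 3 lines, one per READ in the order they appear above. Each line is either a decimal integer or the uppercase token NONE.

v1: WRITE f=13  (f history now [(1, 13)])
v2: WRITE e=63  (e history now [(2, 63)])
READ f @v2: history=[(1, 13)] -> pick v1 -> 13
v3: WRITE d=2  (d history now [(3, 2)])
v4: WRITE e=59  (e history now [(2, 63), (4, 59)])
v5: WRITE e=4  (e history now [(2, 63), (4, 59), (5, 4)])
v6: WRITE a=57  (a history now [(6, 57)])
READ b @v3: history=[] -> no version <= 3 -> NONE
v7: WRITE b=30  (b history now [(7, 30)])
v8: WRITE b=3  (b history now [(7, 30), (8, 3)])
v9: WRITE a=73  (a history now [(6, 57), (9, 73)])
v10: WRITE f=5  (f history now [(1, 13), (10, 5)])
v11: WRITE e=2  (e history now [(2, 63), (4, 59), (5, 4), (11, 2)])
v12: WRITE f=30  (f history now [(1, 13), (10, 5), (12, 30)])
v13: WRITE f=1  (f history now [(1, 13), (10, 5), (12, 30), (13, 1)])
v14: WRITE f=61  (f history now [(1, 13), (10, 5), (12, 30), (13, 1), (14, 61)])
v15: WRITE d=70  (d history now [(3, 2), (15, 70)])
v16: WRITE b=11  (b history now [(7, 30), (8, 3), (16, 11)])
READ b @v9: history=[(7, 30), (8, 3), (16, 11)] -> pick v8 -> 3
v17: WRITE b=77  (b history now [(7, 30), (8, 3), (16, 11), (17, 77)])
v18: WRITE f=41  (f history now [(1, 13), (10, 5), (12, 30), (13, 1), (14, 61), (18, 41)])
v19: WRITE f=56  (f history now [(1, 13), (10, 5), (12, 30), (13, 1), (14, 61), (18, 41), (19, 56)])

Answer: 13
NONE
3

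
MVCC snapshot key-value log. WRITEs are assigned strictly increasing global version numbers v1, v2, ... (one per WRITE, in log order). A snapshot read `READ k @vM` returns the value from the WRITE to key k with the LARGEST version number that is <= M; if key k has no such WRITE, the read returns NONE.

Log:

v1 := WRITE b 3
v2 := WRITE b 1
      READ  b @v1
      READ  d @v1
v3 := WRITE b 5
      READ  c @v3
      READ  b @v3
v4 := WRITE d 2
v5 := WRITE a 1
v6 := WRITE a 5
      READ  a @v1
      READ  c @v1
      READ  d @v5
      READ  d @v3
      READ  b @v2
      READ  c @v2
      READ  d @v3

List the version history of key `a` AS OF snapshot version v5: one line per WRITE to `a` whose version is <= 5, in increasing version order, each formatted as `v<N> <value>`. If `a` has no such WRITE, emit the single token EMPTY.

Answer: v5 1

Derivation:
Scan writes for key=a with version <= 5:
  v1 WRITE b 3 -> skip
  v2 WRITE b 1 -> skip
  v3 WRITE b 5 -> skip
  v4 WRITE d 2 -> skip
  v5 WRITE a 1 -> keep
  v6 WRITE a 5 -> drop (> snap)
Collected: [(5, 1)]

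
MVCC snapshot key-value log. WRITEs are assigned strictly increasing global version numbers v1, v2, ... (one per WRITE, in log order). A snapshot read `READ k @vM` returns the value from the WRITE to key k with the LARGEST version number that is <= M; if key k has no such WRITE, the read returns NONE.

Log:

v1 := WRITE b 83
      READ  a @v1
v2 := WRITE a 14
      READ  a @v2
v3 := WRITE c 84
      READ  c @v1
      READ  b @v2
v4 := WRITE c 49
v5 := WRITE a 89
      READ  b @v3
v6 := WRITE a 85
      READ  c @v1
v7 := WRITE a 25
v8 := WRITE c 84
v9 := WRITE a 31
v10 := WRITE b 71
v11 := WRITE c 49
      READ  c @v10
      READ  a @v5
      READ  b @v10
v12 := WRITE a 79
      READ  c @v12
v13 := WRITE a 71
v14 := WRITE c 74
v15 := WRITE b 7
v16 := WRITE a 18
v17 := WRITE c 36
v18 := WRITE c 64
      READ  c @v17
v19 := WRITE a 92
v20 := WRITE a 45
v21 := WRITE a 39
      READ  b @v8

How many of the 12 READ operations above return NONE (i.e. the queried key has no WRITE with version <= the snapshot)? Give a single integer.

Answer: 3

Derivation:
v1: WRITE b=83  (b history now [(1, 83)])
READ a @v1: history=[] -> no version <= 1 -> NONE
v2: WRITE a=14  (a history now [(2, 14)])
READ a @v2: history=[(2, 14)] -> pick v2 -> 14
v3: WRITE c=84  (c history now [(3, 84)])
READ c @v1: history=[(3, 84)] -> no version <= 1 -> NONE
READ b @v2: history=[(1, 83)] -> pick v1 -> 83
v4: WRITE c=49  (c history now [(3, 84), (4, 49)])
v5: WRITE a=89  (a history now [(2, 14), (5, 89)])
READ b @v3: history=[(1, 83)] -> pick v1 -> 83
v6: WRITE a=85  (a history now [(2, 14), (5, 89), (6, 85)])
READ c @v1: history=[(3, 84), (4, 49)] -> no version <= 1 -> NONE
v7: WRITE a=25  (a history now [(2, 14), (5, 89), (6, 85), (7, 25)])
v8: WRITE c=84  (c history now [(3, 84), (4, 49), (8, 84)])
v9: WRITE a=31  (a history now [(2, 14), (5, 89), (6, 85), (7, 25), (9, 31)])
v10: WRITE b=71  (b history now [(1, 83), (10, 71)])
v11: WRITE c=49  (c history now [(3, 84), (4, 49), (8, 84), (11, 49)])
READ c @v10: history=[(3, 84), (4, 49), (8, 84), (11, 49)] -> pick v8 -> 84
READ a @v5: history=[(2, 14), (5, 89), (6, 85), (7, 25), (9, 31)] -> pick v5 -> 89
READ b @v10: history=[(1, 83), (10, 71)] -> pick v10 -> 71
v12: WRITE a=79  (a history now [(2, 14), (5, 89), (6, 85), (7, 25), (9, 31), (12, 79)])
READ c @v12: history=[(3, 84), (4, 49), (8, 84), (11, 49)] -> pick v11 -> 49
v13: WRITE a=71  (a history now [(2, 14), (5, 89), (6, 85), (7, 25), (9, 31), (12, 79), (13, 71)])
v14: WRITE c=74  (c history now [(3, 84), (4, 49), (8, 84), (11, 49), (14, 74)])
v15: WRITE b=7  (b history now [(1, 83), (10, 71), (15, 7)])
v16: WRITE a=18  (a history now [(2, 14), (5, 89), (6, 85), (7, 25), (9, 31), (12, 79), (13, 71), (16, 18)])
v17: WRITE c=36  (c history now [(3, 84), (4, 49), (8, 84), (11, 49), (14, 74), (17, 36)])
v18: WRITE c=64  (c history now [(3, 84), (4, 49), (8, 84), (11, 49), (14, 74), (17, 36), (18, 64)])
READ c @v17: history=[(3, 84), (4, 49), (8, 84), (11, 49), (14, 74), (17, 36), (18, 64)] -> pick v17 -> 36
v19: WRITE a=92  (a history now [(2, 14), (5, 89), (6, 85), (7, 25), (9, 31), (12, 79), (13, 71), (16, 18), (19, 92)])
v20: WRITE a=45  (a history now [(2, 14), (5, 89), (6, 85), (7, 25), (9, 31), (12, 79), (13, 71), (16, 18), (19, 92), (20, 45)])
v21: WRITE a=39  (a history now [(2, 14), (5, 89), (6, 85), (7, 25), (9, 31), (12, 79), (13, 71), (16, 18), (19, 92), (20, 45), (21, 39)])
READ b @v8: history=[(1, 83), (10, 71), (15, 7)] -> pick v1 -> 83
Read results in order: ['NONE', '14', 'NONE', '83', '83', 'NONE', '84', '89', '71', '49', '36', '83']
NONE count = 3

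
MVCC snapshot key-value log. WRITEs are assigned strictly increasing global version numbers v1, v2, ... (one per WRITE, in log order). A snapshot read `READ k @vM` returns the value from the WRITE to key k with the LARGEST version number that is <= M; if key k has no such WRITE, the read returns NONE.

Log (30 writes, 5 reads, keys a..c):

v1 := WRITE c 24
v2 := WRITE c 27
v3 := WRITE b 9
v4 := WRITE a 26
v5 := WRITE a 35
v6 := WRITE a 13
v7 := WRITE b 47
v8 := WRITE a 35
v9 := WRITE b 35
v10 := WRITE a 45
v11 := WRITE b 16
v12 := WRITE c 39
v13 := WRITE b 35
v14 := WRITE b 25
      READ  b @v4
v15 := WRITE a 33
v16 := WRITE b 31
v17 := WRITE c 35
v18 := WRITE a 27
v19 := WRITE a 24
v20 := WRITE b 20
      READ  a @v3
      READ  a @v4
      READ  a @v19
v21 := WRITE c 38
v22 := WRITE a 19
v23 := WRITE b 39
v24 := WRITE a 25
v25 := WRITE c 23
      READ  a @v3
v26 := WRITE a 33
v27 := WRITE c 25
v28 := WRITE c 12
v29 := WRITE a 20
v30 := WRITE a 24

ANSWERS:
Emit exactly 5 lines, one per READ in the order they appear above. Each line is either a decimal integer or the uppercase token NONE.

Answer: 9
NONE
26
24
NONE

Derivation:
v1: WRITE c=24  (c history now [(1, 24)])
v2: WRITE c=27  (c history now [(1, 24), (2, 27)])
v3: WRITE b=9  (b history now [(3, 9)])
v4: WRITE a=26  (a history now [(4, 26)])
v5: WRITE a=35  (a history now [(4, 26), (5, 35)])
v6: WRITE a=13  (a history now [(4, 26), (5, 35), (6, 13)])
v7: WRITE b=47  (b history now [(3, 9), (7, 47)])
v8: WRITE a=35  (a history now [(4, 26), (5, 35), (6, 13), (8, 35)])
v9: WRITE b=35  (b history now [(3, 9), (7, 47), (9, 35)])
v10: WRITE a=45  (a history now [(4, 26), (5, 35), (6, 13), (8, 35), (10, 45)])
v11: WRITE b=16  (b history now [(3, 9), (7, 47), (9, 35), (11, 16)])
v12: WRITE c=39  (c history now [(1, 24), (2, 27), (12, 39)])
v13: WRITE b=35  (b history now [(3, 9), (7, 47), (9, 35), (11, 16), (13, 35)])
v14: WRITE b=25  (b history now [(3, 9), (7, 47), (9, 35), (11, 16), (13, 35), (14, 25)])
READ b @v4: history=[(3, 9), (7, 47), (9, 35), (11, 16), (13, 35), (14, 25)] -> pick v3 -> 9
v15: WRITE a=33  (a history now [(4, 26), (5, 35), (6, 13), (8, 35), (10, 45), (15, 33)])
v16: WRITE b=31  (b history now [(3, 9), (7, 47), (9, 35), (11, 16), (13, 35), (14, 25), (16, 31)])
v17: WRITE c=35  (c history now [(1, 24), (2, 27), (12, 39), (17, 35)])
v18: WRITE a=27  (a history now [(4, 26), (5, 35), (6, 13), (8, 35), (10, 45), (15, 33), (18, 27)])
v19: WRITE a=24  (a history now [(4, 26), (5, 35), (6, 13), (8, 35), (10, 45), (15, 33), (18, 27), (19, 24)])
v20: WRITE b=20  (b history now [(3, 9), (7, 47), (9, 35), (11, 16), (13, 35), (14, 25), (16, 31), (20, 20)])
READ a @v3: history=[(4, 26), (5, 35), (6, 13), (8, 35), (10, 45), (15, 33), (18, 27), (19, 24)] -> no version <= 3 -> NONE
READ a @v4: history=[(4, 26), (5, 35), (6, 13), (8, 35), (10, 45), (15, 33), (18, 27), (19, 24)] -> pick v4 -> 26
READ a @v19: history=[(4, 26), (5, 35), (6, 13), (8, 35), (10, 45), (15, 33), (18, 27), (19, 24)] -> pick v19 -> 24
v21: WRITE c=38  (c history now [(1, 24), (2, 27), (12, 39), (17, 35), (21, 38)])
v22: WRITE a=19  (a history now [(4, 26), (5, 35), (6, 13), (8, 35), (10, 45), (15, 33), (18, 27), (19, 24), (22, 19)])
v23: WRITE b=39  (b history now [(3, 9), (7, 47), (9, 35), (11, 16), (13, 35), (14, 25), (16, 31), (20, 20), (23, 39)])
v24: WRITE a=25  (a history now [(4, 26), (5, 35), (6, 13), (8, 35), (10, 45), (15, 33), (18, 27), (19, 24), (22, 19), (24, 25)])
v25: WRITE c=23  (c history now [(1, 24), (2, 27), (12, 39), (17, 35), (21, 38), (25, 23)])
READ a @v3: history=[(4, 26), (5, 35), (6, 13), (8, 35), (10, 45), (15, 33), (18, 27), (19, 24), (22, 19), (24, 25)] -> no version <= 3 -> NONE
v26: WRITE a=33  (a history now [(4, 26), (5, 35), (6, 13), (8, 35), (10, 45), (15, 33), (18, 27), (19, 24), (22, 19), (24, 25), (26, 33)])
v27: WRITE c=25  (c history now [(1, 24), (2, 27), (12, 39), (17, 35), (21, 38), (25, 23), (27, 25)])
v28: WRITE c=12  (c history now [(1, 24), (2, 27), (12, 39), (17, 35), (21, 38), (25, 23), (27, 25), (28, 12)])
v29: WRITE a=20  (a history now [(4, 26), (5, 35), (6, 13), (8, 35), (10, 45), (15, 33), (18, 27), (19, 24), (22, 19), (24, 25), (26, 33), (29, 20)])
v30: WRITE a=24  (a history now [(4, 26), (5, 35), (6, 13), (8, 35), (10, 45), (15, 33), (18, 27), (19, 24), (22, 19), (24, 25), (26, 33), (29, 20), (30, 24)])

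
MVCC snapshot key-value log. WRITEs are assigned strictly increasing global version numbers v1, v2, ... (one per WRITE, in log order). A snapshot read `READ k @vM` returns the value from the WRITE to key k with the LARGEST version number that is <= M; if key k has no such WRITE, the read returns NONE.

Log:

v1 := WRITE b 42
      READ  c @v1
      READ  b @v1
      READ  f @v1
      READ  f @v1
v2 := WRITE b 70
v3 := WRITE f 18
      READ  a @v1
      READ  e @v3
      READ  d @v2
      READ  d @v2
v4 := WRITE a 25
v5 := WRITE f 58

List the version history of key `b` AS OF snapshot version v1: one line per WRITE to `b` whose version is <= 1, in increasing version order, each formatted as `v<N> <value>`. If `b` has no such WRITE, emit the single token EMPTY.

Answer: v1 42

Derivation:
Scan writes for key=b with version <= 1:
  v1 WRITE b 42 -> keep
  v2 WRITE b 70 -> drop (> snap)
  v3 WRITE f 18 -> skip
  v4 WRITE a 25 -> skip
  v5 WRITE f 58 -> skip
Collected: [(1, 42)]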